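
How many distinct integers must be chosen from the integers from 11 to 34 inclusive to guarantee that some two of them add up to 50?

16

Two chosen integers sum to 50 exactly when both halves of some pair {x, 50−x} with 16 ≤ x ≤ 50−x ≤ 34 are chosen — 9 such pairs.
The remaining 6 elements (those with no distinct partner in range) can never complete a 50-sum, so the worst case takes all of them and one from each pair: 6 + 9 = 15.
By pigeonhole, the 16th integer has to be the second member of some pair, so 15 + 1 = 16.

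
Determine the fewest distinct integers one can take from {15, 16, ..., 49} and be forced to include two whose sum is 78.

Group the elements by complementary pair {x, 78−x}: {29,49}, {30,48}, {31,47}, …, giving 10 two-element pairs; the single value 39 (it cannot pair with itself since the integers are distinct); and 14 integers whose partner 78−x falls outside [15,49].
Treating each of those 25 groups as a pigeonhole, one can pick one integer per group — 25 integers — with no two summing to 78.
The 26th integer lands in an occupied pair, forcing a sum of 78.

26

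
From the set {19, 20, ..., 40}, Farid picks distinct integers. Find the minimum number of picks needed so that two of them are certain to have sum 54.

15

A set avoiding the sum 54 can contain at most one of each pair {x, 54−x}, plus the 6 elements whose complement lies outside the range or equal to its own complement.
The integers 27, …, 40 (14 of them) are such a set: any two sum to at least 27+28 = 55 > 54.
Any 15th integer completes one of the 8 pairs, so 15 choices force a sum of 54.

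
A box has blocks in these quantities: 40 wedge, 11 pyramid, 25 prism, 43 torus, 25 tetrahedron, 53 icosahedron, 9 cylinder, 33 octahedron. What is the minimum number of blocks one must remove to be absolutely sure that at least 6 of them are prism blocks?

In the worst case for collecting prism blocks, every non-prism block comes out first.
There are 40 + 11 + 43 + 25 + 53 + 9 + 33 = 214 non-prism blocks altogether.
After those, each further block must be prism, so 214 + 6 = 220 draws guarantee 6 prism blocks.

220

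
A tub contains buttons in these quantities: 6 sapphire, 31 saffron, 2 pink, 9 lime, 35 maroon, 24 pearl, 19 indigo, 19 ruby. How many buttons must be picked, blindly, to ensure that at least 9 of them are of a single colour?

57

An adversary could hand out at most 8 buttons per colour (sapphire, pink run out sooner): 6 + 8 + 2 + 8 + 8 + 8 + 8 + 8 = 56 buttons and still no colour has 9.
By the pigeonhole principle, one more button lands in a colour already at 8, so 57 draws are enough and 56 are not.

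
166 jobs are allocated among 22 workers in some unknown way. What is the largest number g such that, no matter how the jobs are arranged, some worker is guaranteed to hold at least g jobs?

By pigeonhole, the 22 workers are the holes and the 166 jobs are the pigeons.
If every worker held at most 7 jobs, the total would be at most 22 × 7 = 154, which is less than 166.
So some worker holds at least ⌈166/22⌉ = 8 jobs.

8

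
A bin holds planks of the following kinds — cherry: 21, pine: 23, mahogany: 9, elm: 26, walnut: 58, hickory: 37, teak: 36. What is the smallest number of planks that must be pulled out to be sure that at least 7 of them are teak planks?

181

In the worst case for collecting teak planks, every non-teak plank comes out first.
There are 21 + 23 + 9 + 26 + 58 + 37 = 174 non-teak planks altogether.
After those, each further plank must be teak, so 174 + 7 = 181 draws guarantee 7 teak planks.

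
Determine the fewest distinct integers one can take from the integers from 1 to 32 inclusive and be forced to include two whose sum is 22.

Group the elements by complementary pair {x, 22−x}: {1,21}, {2,20}, {3,19}, …, giving 10 two-element pairs, the single value 11 (it cannot pair with itself since the integers are distinct), and 11 integers whose partner 22−x falls outside [1,32].
Pigeonhole: treating each of those 22 groups as a pigeonhole, one can pick one integer per group — 22 integers — with no two summing to 22.
The 23rd integer lands in an occupied pair, forcing a sum of 22.

23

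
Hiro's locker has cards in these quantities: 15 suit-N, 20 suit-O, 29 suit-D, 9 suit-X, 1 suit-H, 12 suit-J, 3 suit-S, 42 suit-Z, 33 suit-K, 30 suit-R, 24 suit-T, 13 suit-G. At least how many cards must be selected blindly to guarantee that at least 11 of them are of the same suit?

Pigeonhole: the 12 suits are the holes; the cards drawn are the pigeons.
To avoid 11 of any one suit, the worst case takes at most 10 of each suit, or every card of a suit that has fewer than 10.
That gives 10 + 10 + 10 + 9 + 1 + 10 + 3 + 10 + 10 + 10 + 10 + 10 = 103 cards with no suit reaching 11.
The next card forces some suit to 11, so 103 + 1 = 104.

104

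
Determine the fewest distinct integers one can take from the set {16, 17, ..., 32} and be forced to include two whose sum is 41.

Group the elements by complementary pair {x, 41−x}: {16,25}, {17,24}, {18,23}, …, giving 5 two-element pairs and 7 integers whose partner 41−x falls outside [16,32].
Pigeonhole: treating each of those 12 groups as a pigeonhole, one can pick one integer per group — 12 integers — with no two summing to 41.
The 13th integer lands in an occupied pair, forcing a sum of 41.

13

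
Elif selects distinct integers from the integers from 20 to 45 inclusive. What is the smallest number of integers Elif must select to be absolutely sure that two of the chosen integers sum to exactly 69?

16

Group the elements by complementary pair {x, 69−x}: {24,45}, {25,44}, {26,43}, …, giving 11 two-element pairs and 4 integers whose partner 69−x falls outside [20,45].
Treating each of those 15 groups as a pigeonhole, one can pick one integer per group — 15 integers — with no two summing to 69.
The 16th integer lands in an occupied pair, forcing a sum of 69.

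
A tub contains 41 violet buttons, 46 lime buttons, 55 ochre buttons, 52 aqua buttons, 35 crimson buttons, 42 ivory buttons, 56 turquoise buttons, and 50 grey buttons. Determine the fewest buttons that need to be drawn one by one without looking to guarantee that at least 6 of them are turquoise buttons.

In the worst case for collecting turquoise buttons, every non-turquoise button comes out first.
There are 41 + 46 + 55 + 52 + 35 + 42 + 50 = 321 non-turquoise buttons altogether.
After those, each further button must be turquoise, so 321 + 6 = 327 draws guarantee 6 turquoise buttons.

327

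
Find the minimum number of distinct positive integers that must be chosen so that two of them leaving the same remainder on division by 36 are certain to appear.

37

The 36 residue classes mod 36 are the pigeonholes.
With 36 integers one could put 1 in each residue class and have no class reach 2.
The 37th integer pushes some class to 2, so 36·1 + 1 = 37.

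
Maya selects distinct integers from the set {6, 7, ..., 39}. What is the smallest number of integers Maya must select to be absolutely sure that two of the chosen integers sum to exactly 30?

26

Two chosen integers sum to 30 exactly when both halves of some pair {x, 30−x} with 6 ≤ x ≤ 30−x ≤ 24 are chosen — 9 such pairs.
The remaining 16 elements (those with no distinct partner in range) can never complete a 30-sum, so the worst case takes all of them and one from each pair: 16 + 9 = 25.
By the pigeonhole principle, the 26th integer has to be the second member of some pair, so 25 + 1 = 26.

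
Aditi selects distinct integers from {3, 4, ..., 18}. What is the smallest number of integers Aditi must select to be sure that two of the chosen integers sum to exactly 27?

A set avoiding the sum 27 can contain at most one of each pair {x, 27−x}, plus the 6 elements whose complement lies outside the range.
The integers 3, …, 13 (11 of them) are such a set: any two sum to at least 3+4 = 7 and at most 12+13 = 25 < 27.
Any 12th integer completes one of the 5 pairs, so 12 choices force a sum of 27.

12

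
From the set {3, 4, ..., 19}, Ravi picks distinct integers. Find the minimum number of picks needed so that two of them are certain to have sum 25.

11

Group the elements by complementary pair {x, 25−x}: {6,19}, {7,18}, {8,17}, …, giving 7 two-element pairs and 3 integers whose partner 25−x falls outside [3,19].
Treating each of those 10 groups as a pigeonhole, one can pick one integer per group — 10 integers — with no two summing to 25.
The 11th integer lands in an occupied pair, forcing a sum of 25.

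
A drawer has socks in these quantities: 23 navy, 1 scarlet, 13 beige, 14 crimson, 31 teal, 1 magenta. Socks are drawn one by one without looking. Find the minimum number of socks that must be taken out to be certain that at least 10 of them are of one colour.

39

Put each drawn sock into a box by colour. The largest draw with every box below 10 takes min(count, 9) from each colour; colours with fewer than 9 contribute all they have.
Σ min(cᵢ, 9) = 9 + 1 + 9 + 9 + 9 + 1 = 38.
Draw number 38 + 1 = 39 must push one box to 10.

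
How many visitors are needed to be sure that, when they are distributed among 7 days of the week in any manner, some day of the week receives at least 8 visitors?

With 49 visitors one could put exactly 7 in each of the 7 days of the week, and no day of the week would reach 8.
By the pigeonhole principle, one more visitor must land in a day of the week that already has 7, giving it 8.
So 7 × 7 + 1 = 50 visitors are required.

50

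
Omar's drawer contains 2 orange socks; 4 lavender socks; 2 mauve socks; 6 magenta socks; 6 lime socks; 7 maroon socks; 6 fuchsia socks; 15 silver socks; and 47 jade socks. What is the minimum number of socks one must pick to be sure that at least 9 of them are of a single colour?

50

An adversary could hand out at most 8 socks per colour (7 colours run out sooner): 2 + 4 + 2 + 6 + 6 + 7 + 6 + 8 + 8 = 49 socks and still no colour has 9.
By the pigeonhole principle, one more sock lands in a colour already at 8, so 50 draws are enough and 49 are not.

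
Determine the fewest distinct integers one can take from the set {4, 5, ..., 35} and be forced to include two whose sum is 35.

Group the elements by complementary pair {x, 35−x}: {4,31}, {5,30}, {6,29}, …, giving 14 two-element pairs and 4 integers whose partner 35−x falls outside [4,35].
By the pigeonhole principle, treating each of those 18 groups as a pigeonhole, one can pick one integer per group — 18 integers — with no two summing to 35.
The 19th integer lands in an occupied pair, forcing a sum of 35.

19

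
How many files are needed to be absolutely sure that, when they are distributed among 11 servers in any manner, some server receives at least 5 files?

With 44 files one could put exactly 4 in each of the 11 servers, and no server would reach 5.
One more file must land in a server that already has 4, giving it 5.
So 11 × 4 + 1 = 45 files are required.

45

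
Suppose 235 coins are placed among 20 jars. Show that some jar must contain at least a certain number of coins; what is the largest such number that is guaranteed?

12

The 20 jars are the holes and the 235 coins are the pigeons.
If every jar held at most 11 coins, the total would be at most 20 × 11 = 220, which is less than 235.
So some jar holds at least ⌈235/20⌉ = 12 coins.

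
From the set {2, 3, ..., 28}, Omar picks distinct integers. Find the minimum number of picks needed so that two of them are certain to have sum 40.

20

Group the elements by complementary pair {x, 40−x}: {12,28}, {13,27}, {14,26}, …, giving 8 two-element pairs; the single value 20 (it cannot pair with itself since the integers are distinct); and 10 integers whose partner 40−x falls outside [2,28].
Treating each of those 19 groups as a pigeonhole, one can pick one integer per group — 19 integers — with no two summing to 40.
The 20th integer lands in an occupied pair, forcing a sum of 40.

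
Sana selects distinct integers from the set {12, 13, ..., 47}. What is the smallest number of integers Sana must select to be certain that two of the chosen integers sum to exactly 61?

Two chosen integers sum to 61 exactly when both halves of some pair {x, 61−x} with 14 ≤ x ≤ 61−x ≤ 47 are chosen — 17 such pairs.
The remaining 2 elements (those with no distinct partner in range) can never complete a 61-sum, so the worst case takes all of them and one from each pair: 2 + 17 = 19.
Pigeonhole: the 20th integer has to be the second member of some pair, so 19 + 1 = 20.

20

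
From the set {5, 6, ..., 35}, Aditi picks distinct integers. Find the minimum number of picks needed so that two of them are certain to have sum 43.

A set avoiding the sum 43 can contain at most one of each pair {x, 43−x}, plus the 3 elements whose complement lies outside the range.
The integers 5, …, 21 (17 of them) are such a set: any two sum to at least 5+6 = 11 and at most 20+21 = 41 < 43.
Any 18th integer completes one of the 14 pairs, so 18 choices force a sum of 43.

18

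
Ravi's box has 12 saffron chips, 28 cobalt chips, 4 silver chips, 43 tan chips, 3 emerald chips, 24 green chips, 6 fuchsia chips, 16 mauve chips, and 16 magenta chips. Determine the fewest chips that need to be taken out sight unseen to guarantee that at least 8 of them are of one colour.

56

Pigeonhole: the 9 colours are the holes; the chips drawn are the pigeons.
To avoid 8 of any one colour, the worst case takes at most 7 of each colour, or every chip of a colour that has fewer than 7.
That gives 7 + 7 + 4 + 7 + 3 + 7 + 6 + 7 + 7 = 55 chips with no colour reaching 8.
The next chip forces some colour to 8, so 55 + 1 = 56.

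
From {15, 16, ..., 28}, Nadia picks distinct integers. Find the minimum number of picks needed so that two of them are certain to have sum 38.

11

A set avoiding the sum 38 can contain at most one of each pair {x, 38−x}, plus the 6 elements whose complement lies outside the range or equal to its own complement.
The integers 19, …, 28 (10 of them) are such a set: any two sum to at least 19+20 = 39 > 38.
By pigeonhole, any 11th integer completes one of the 4 pairs, so 11 choices force a sum of 38.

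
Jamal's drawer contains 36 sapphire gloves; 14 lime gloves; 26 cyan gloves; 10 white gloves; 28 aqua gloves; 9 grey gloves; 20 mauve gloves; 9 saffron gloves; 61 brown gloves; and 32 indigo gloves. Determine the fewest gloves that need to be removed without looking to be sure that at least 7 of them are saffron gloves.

243

In the worst case for collecting saffron gloves, every non-saffron glove comes out first.
There are 36 + 14 + 26 + 10 + 28 + 9 + 20 + 61 + 32 = 236 non-saffron gloves altogether.
After those, each further glove must be saffron, so 236 + 7 = 243 draws guarantee 7 saffron gloves.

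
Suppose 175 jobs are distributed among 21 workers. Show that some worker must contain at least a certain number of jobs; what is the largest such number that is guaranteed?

Pigeonhole: the 21 workers are the holes and the 175 jobs are the pigeons.
If every worker held at most 8 jobs, the total would be at most 21 × 8 = 168, which is less than 175.
So some worker holds at least ⌈175/21⌉ = 9 jobs.

9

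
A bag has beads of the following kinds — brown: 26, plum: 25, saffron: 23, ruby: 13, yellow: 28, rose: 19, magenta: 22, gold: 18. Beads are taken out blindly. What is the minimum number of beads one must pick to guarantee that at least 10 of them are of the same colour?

The 8 colours are the holes; the beads drawn are the pigeons.
To avoid 10 of any one colour, the worst case takes at most 9 of each colour.
That gives 9 + 9 + 9 + 9 + 9 + 9 + 9 + 9 = 72 beads with no colour reaching 10.
The next bead forces some colour to 10, so 72 + 1 = 73.

73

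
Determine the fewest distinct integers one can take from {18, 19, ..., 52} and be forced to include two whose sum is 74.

21

A set avoiding the sum 74 can contain at most one of each pair {x, 74−x}, plus the 5 elements whose complement lies outside the range or equal to its own complement.
The integers 18, …, 37 (20 of them) are such a set: any two sum to at least 18+19 = 37 and at most 36+37 = 73 < 74.
Any 21st integer completes one of the 15 pairs, so 21 choices force a sum of 74.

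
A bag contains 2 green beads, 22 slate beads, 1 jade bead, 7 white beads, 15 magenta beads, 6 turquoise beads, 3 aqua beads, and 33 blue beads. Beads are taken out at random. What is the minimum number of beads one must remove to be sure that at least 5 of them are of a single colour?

27

An adversary could hand out at most 4 beads per colour (green, jade, aqua run out sooner): 2 + 4 + 1 + 4 + 4 + 4 + 3 + 4 = 26 beads and still no colour has 5.
By the pigeonhole principle, one more bead lands in a colour already at 4, so 27 draws are enough and 26 are not.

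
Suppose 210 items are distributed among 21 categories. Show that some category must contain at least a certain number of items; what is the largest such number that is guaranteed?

By the pigeonhole principle, the 21 categories are the holes and the 210 items are the pigeons.
If every category held at most 9 items, the total would be at most 21 × 9 = 189, which is less than 210.
So some category holds at least ⌈210/21⌉ = 10 items.

10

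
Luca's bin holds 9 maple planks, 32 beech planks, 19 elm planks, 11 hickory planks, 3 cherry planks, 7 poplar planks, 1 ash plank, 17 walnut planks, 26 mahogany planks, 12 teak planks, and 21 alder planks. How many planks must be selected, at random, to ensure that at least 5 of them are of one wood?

An adversary could hand out at most 4 planks per wood (cherry, ash run out sooner): 4 + 4 + 4 + 4 + 3 + 4 + 1 + 4 + 4 + 4 + 4 = 40 planks and still no wood has 5.
Pigeonhole: one more plank lands in a wood already at 4, so 41 draws are enough and 40 are not.

41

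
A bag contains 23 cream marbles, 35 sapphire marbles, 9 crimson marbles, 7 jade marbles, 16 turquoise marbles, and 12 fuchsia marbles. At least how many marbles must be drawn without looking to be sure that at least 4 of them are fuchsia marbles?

94

In the worst case for collecting fuchsia marbles, every non-fuchsia marble comes out first.
There are 23 + 35 + 9 + 7 + 16 = 90 non-fuchsia marbles altogether.
After those, each further marble must be fuchsia, so 90 + 4 = 94 draws guarantee 4 fuchsia marbles.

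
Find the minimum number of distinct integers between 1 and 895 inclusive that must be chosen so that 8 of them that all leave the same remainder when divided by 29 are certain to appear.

204

Pigeonhole: the 29 residue classes mod 29 are the pigeonholes.
With 203 integers one could put 7 in each residue class and have no class reach 8.
The 204th integer pushes some class to 8, so 29·7 + 1 = 204.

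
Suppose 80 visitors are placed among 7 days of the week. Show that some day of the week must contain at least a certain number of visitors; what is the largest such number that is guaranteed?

12

The 7 days of the week are the holes and the 80 visitors are the pigeons.
If every day of the week held at most 11 visitors, the total would be at most 7 × 11 = 77, which is less than 80.
So some day of the week holds at least ⌈80/7⌉ = 12 visitors.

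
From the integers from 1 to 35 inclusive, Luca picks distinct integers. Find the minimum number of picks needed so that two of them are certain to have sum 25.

Group the elements by complementary pair {x, 25−x}: {1,24}, {2,23}, {3,22}, …, giving 12 two-element pairs and 11 integers whose partner 25−x falls outside [1,35].
By pigeonhole, treating each of those 23 groups as a pigeonhole, one can pick one integer per group — 23 integers — with no two summing to 25.
The 24th integer lands in an occupied pair, forcing a sum of 25.

24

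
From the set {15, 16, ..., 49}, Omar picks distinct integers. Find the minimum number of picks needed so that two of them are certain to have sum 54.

A set avoiding the sum 54 can contain at most one of each pair {x, 54−x}, plus the 11 elements whose complement lies outside the range or equal to its own complement.
The integers 27, …, 49 (23 of them) are such a set: any two sum to at least 27+28 = 55 > 54.
By pigeonhole, any 24th integer completes one of the 12 pairs, so 24 choices force a sum of 54.

24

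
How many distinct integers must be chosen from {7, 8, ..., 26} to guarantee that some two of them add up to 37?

Group the elements by complementary pair {x, 37−x}: {11,26}, {12,25}, {13,24}, …, giving 8 two-element pairs and 4 integers whose partner 37−x falls outside [7,26].
Pigeonhole: treating each of those 12 groups as a pigeonhole, one can pick one integer per group — 12 integers — with no two summing to 37.
The 13th integer lands in an occupied pair, forcing a sum of 37.

13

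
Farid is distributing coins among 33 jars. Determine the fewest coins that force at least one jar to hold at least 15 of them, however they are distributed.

463

With 462 coins one could put exactly 14 in each of the 33 jars, and no jar would reach 15.
By the pigeonhole principle, one more coin must land in a jar that already has 14, giving it 15.
So 33 × 14 + 1 = 463 coins are required.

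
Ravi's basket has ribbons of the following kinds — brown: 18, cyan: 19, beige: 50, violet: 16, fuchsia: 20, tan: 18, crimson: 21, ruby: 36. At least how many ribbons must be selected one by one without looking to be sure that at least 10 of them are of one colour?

By pigeonhole, put each drawn ribbon into a box by colour. The largest draw with every box below 10 takes min(count, 9) from each colour.
Σ min(cᵢ, 9) = 9 + 9 + 9 + 9 + 9 + 9 + 9 + 9 = 72.
Draw number 72 + 1 = 73 must push one box to 10.

73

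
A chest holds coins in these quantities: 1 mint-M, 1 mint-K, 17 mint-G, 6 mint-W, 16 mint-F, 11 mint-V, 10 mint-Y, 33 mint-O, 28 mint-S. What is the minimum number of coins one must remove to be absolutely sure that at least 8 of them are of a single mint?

An adversary could hand out at most 7 coins per mint (mint-M, mint-K, mint-W run out sooner): 1 + 1 + 7 + 6 + 7 + 7 + 7 + 7 + 7 = 50 coins and still no mint has 8.
By the pigeonhole principle, one more coin lands in a mint already at 7, so 51 draws are enough and 50 are not.

51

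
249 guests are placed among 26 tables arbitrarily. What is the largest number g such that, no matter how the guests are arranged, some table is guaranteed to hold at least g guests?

10

By pigeonhole, the 26 tables are the holes and the 249 guests are the pigeons.
If every table held at most 9 guests, the total would be at most 26 × 9 = 234, which is less than 249.
So some table holds at least ⌈249/26⌉ = 10 guests.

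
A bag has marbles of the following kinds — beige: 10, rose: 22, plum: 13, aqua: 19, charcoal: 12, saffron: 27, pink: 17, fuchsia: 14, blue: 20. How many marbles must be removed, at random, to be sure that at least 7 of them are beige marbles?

151

In the worst case for collecting beige marbles, every non-beige marble comes out first.
There are 22 + 13 + 19 + 12 + 27 + 17 + 14 + 20 = 144 non-beige marbles altogether.
After those, each further marble must be beige, so 144 + 7 = 151 draws guarantee 7 beige marbles.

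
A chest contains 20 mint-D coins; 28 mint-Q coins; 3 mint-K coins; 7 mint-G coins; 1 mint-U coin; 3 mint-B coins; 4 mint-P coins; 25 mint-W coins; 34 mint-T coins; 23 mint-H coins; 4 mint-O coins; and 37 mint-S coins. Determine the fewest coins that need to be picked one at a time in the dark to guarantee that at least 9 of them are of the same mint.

Put each drawn coin into a box by mint. The largest draw with every box below 9 takes min(count, 8) from each mint; mints with fewer than 8 contribute all they have.
Σ min(cᵢ, 8) = 8 + 8 + 3 + 7 + 1 + 3 + 4 + 8 + 8 + 8 + 4 + 8 = 70.
Draw number 70 + 1 = 71 must push one box to 9.

71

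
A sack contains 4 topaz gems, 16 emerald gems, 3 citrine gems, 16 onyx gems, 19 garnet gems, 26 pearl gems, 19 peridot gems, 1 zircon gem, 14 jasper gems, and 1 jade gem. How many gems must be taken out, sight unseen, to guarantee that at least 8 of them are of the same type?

By pigeonhole, put each drawn gem into a box by type. The largest draw with every box below 8 takes min(count, 7) from each type; types with fewer than 7 contribute all they have.
Σ min(cᵢ, 7) = 4 + 7 + 3 + 7 + 7 + 7 + 7 + 1 + 7 + 1 = 51.
Draw number 51 + 1 = 52 must push one box to 8.

52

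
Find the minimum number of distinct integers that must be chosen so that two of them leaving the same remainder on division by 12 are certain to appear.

13

By the pigeonhole principle, the 12 residue classes mod 12 are the pigeonholes.
With 12 integers one could put 1 in each residue class and have no class reach 2.
The 13th integer pushes some class to 2, so 12·1 + 1 = 13.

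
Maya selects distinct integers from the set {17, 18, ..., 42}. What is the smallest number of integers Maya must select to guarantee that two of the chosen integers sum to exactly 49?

Two chosen integers sum to 49 exactly when both halves of some pair {x, 49−x} with 17 ≤ x ≤ 49−x ≤ 32 are chosen — 8 such pairs.
The remaining 10 elements (those with no distinct partner in range) can never complete a 49-sum, so the worst case takes all of them and one from each pair: 10 + 8 = 18.
Pigeonhole: the 19th integer has to be the second member of some pair, so 18 + 1 = 19.

19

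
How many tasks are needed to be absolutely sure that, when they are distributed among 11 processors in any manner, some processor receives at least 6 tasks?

With 55 tasks one could put exactly 5 in each of the 11 processors, and no processor would reach 6.
One more task must land in a processor that already has 5, giving it 6.
So 11 × 5 + 1 = 56 tasks are required.

56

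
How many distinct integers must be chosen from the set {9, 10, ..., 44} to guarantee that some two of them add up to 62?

24

Group the elements by complementary pair {x, 62−x}: {18,44}, {19,43}, {20,42}, …, giving 13 two-element pairs, the single value 31 (it cannot pair with itself since the integers are distinct), and 9 integers whose partner 62−x falls outside [9,44].
By pigeonhole, treating each of those 23 groups as a pigeonhole, one can pick one integer per group — 23 integers — with no two summing to 62.
The 24th integer lands in an occupied pair, forcing a sum of 62.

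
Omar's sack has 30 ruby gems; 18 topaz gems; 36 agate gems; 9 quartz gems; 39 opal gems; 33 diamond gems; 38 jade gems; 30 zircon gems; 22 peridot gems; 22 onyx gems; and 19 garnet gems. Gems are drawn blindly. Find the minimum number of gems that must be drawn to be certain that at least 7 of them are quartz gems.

294

In the worst case for collecting quartz gems, every non-quartz gem comes out first.
There are 30 + 18 + 36 + 39 + 33 + 38 + 30 + 22 + 22 + 19 = 287 non-quartz gems altogether.
After those, each further gem must be quartz, so 287 + 7 = 294 draws guarantee 7 quartz gems.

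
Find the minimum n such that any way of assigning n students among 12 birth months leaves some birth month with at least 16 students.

With 180 students one could put exactly 15 in each of the 12 birth months, and no birth month would reach 16.
By pigeonhole, one more student must land in a birth month that already has 15, giving it 16.
So 12 × 15 + 1 = 181 students are required.

181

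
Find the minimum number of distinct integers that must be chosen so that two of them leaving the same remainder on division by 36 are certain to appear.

37

By pigeonhole, the 36 residue classes mod 36 are the pigeonholes.
With 36 integers one could put 1 in each residue class and have no class reach 2.
The 37th integer pushes some class to 2, so 36·1 + 1 = 37.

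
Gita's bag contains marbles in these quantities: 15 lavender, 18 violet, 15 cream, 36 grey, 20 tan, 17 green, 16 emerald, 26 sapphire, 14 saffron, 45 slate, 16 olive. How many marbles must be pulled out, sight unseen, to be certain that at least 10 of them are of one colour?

100

Put each drawn marble into a box by colour. The largest draw with every box below 10 takes min(count, 9) from each colour.
Σ min(cᵢ, 9) = 9 + 9 + 9 + 9 + 9 + 9 + 9 + 9 + 9 + 9 + 9 = 99.
Draw number 99 + 1 = 100 must push one box to 10.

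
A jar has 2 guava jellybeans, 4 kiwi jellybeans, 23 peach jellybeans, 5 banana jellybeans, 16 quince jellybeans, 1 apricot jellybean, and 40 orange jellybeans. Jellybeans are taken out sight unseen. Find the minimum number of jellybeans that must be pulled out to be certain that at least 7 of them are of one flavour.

By pigeonhole, put each drawn jellybean into a box by flavour. The largest draw with every box below 7 takes min(count, 6) from each flavour; flavours with fewer than 6 contribute all they have.
Σ min(cᵢ, 6) = 2 + 4 + 6 + 5 + 6 + 1 + 6 = 30.
Draw number 30 + 1 = 31 must push one box to 7.

31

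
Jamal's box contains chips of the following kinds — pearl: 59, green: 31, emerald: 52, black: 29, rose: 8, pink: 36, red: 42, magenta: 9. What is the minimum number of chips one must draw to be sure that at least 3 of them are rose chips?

In the worst case for collecting rose chips, every non-rose chip comes out first.
There are 59 + 31 + 52 + 29 + 36 + 42 + 9 = 258 non-rose chips altogether.
After those, each further chip must be rose, so 258 + 3 = 261 draws guarantee 3 rose chips.

261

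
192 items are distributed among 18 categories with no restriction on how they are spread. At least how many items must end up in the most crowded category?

The 18 categories are the holes and the 192 items are the pigeons.
If every category held at most 10 items, the total would be at most 18 × 10 = 180, which is less than 192.
So some category holds at least ⌈192/18⌉ = 11 items.

11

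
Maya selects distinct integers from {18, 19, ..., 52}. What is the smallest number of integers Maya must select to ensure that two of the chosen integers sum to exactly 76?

Group the elements by complementary pair {x, 76−x}: {24,52}, {25,51}, {26,50}, …, giving 14 two-element pairs, the single value 38 (it cannot pair with itself since the integers are distinct), and 6 integers whose partner 76−x falls outside [18,52].
By the pigeonhole principle, treating each of those 21 groups as a pigeonhole, one can pick one integer per group — 21 integers — with no two summing to 76.
The 22nd integer lands in an occupied pair, forcing a sum of 76.

22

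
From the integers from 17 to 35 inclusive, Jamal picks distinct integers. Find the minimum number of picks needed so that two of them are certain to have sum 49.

Two chosen integers sum to 49 exactly when both halves of some pair {x, 49−x} with 17 ≤ x ≤ 49−x ≤ 32 are chosen — 8 such pairs.
The remaining 3 elements (those with no distinct partner in range) can never complete a 49-sum, so the worst case takes all of them and one from each pair: 3 + 8 = 11.
By pigeonhole, the 12th integer has to be the second member of some pair, so 11 + 1 = 12.

12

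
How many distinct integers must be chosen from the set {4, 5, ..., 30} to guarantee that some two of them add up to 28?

Group the elements by complementary pair {x, 28−x}: {4,24}, {5,23}, {6,22}, …, giving 10 two-element pairs, the single value 14 (it cannot pair with itself since the integers are distinct), and 6 integers whose partner 28−x falls outside [4,30].
Treating each of those 17 groups as a pigeonhole, one can pick one integer per group — 17 integers — with no two summing to 28.
The 18th integer lands in an occupied pair, forcing a sum of 28.

18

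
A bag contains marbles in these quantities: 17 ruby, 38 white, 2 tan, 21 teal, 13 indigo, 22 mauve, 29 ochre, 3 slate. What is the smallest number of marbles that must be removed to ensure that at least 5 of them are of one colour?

The 8 colours are the holes; the marbles drawn are the pigeons.
To avoid 5 of any one colour, the worst case takes at most 4 of each colour, or every marble of a colour that has fewer than 4.
That gives 4 + 4 + 2 + 4 + 4 + 4 + 4 + 3 = 29 marbles with no colour reaching 5.
The next marble forces some colour to 5, so 29 + 1 = 30.

30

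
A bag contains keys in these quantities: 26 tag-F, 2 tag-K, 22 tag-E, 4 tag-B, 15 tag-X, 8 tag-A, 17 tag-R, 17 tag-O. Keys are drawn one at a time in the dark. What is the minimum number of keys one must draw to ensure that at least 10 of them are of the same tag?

By pigeonhole, put each drawn key into a box by tag. The largest draw with every box below 10 takes min(count, 9) from each tag; tags with fewer than 9 contribute all they have.
Σ min(cᵢ, 9) = 9 + 2 + 9 + 4 + 9 + 8 + 9 + 9 = 59.
Draw number 59 + 1 = 60 must push one box to 10.

60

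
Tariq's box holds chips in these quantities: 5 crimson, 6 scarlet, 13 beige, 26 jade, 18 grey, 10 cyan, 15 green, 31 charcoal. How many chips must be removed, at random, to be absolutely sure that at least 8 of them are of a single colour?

54

An adversary could hand out at most 7 chips per colour (crimson, scarlet run out sooner): 5 + 6 + 7 + 7 + 7 + 7 + 7 + 7 = 53 chips and still no colour has 8.
By the pigeonhole principle, one more chip lands in a colour already at 7, so 54 draws are enough and 53 are not.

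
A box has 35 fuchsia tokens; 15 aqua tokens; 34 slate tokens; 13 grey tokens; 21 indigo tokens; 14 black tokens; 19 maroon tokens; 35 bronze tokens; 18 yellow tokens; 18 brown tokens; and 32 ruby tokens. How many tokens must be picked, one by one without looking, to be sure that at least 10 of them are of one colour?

An adversary could hand out at most 9 tokens per colour: 9 + 9 + 9 + 9 + 9 + 9 + 9 + 9 + 9 + 9 + 9 = 99 tokens and still no colour has 10.
By the pigeonhole principle, one more token lands in a colour already at 9, so 100 draws are enough and 99 are not.

100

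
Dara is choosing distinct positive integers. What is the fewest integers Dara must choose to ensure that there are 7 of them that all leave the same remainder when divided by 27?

Pigeonhole: the 27 residue classes mod 27 are the pigeonholes.
With 162 integers one could put 6 in each residue class and have no class reach 7.
The 163rd integer pushes some class to 7, so 27·6 + 1 = 163.

163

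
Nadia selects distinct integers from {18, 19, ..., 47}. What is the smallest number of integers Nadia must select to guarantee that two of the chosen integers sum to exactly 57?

20

Group the elements by complementary pair {x, 57−x}: {18,39}, {19,38}, {20,37}, …, giving 11 two-element pairs and 8 integers whose partner 57−x falls outside [18,47].
Treating each of those 19 groups as a pigeonhole, one can pick one integer per group — 19 integers — with no two summing to 57.
The 20th integer lands in an occupied pair, forcing a sum of 57.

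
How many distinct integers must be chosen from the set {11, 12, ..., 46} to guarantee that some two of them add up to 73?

27

A set avoiding the sum 73 can contain at most one of each pair {x, 73−x}, plus the 16 elements whose complement lies outside the range.
The integers 11, …, 36 (26 of them) are such a set: any two sum to at least 11+12 = 23 and at most 35+36 = 71 < 73.
By the pigeonhole principle, any 27th integer completes one of the 10 pairs, so 27 choices force a sum of 73.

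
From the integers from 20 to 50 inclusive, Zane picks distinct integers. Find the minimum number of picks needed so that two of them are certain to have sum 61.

21

Two chosen integers sum to 61 exactly when both halves of some pair {x, 61−x} with 20 ≤ x ≤ 61−x ≤ 41 are chosen — 11 such pairs.
The remaining 9 elements (those with no distinct partner in range) can never complete a 61-sum, so the worst case takes all of them and one from each pair: 9 + 11 = 20.
By pigeonhole, the 21st integer has to be the second member of some pair, so 20 + 1 = 21.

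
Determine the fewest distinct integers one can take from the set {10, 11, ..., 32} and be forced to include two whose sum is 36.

16

Two chosen integers sum to 36 exactly when both halves of some pair {x, 36−x} with 10 ≤ x ≤ 36−x ≤ 26 are chosen — 8 such pairs.
The remaining 7 elements (those with no distinct partner in range) can never complete a 36-sum, so the worst case takes all of them and one from each pair: 7 + 8 = 15.
The 16th integer has to be the second member of some pair, so 15 + 1 = 16.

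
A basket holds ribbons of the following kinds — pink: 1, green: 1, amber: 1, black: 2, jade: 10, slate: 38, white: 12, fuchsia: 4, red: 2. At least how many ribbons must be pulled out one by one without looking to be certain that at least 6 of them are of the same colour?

The 9 colours are the holes; the ribbons drawn are the pigeons.
To avoid 6 of any one colour, the worst case takes at most 5 of each colour, or every ribbon of a colour that has fewer than 5.
That gives 1 + 1 + 1 + 2 + 5 + 5 + 5 + 4 + 2 = 26 ribbons with no colour reaching 6.
The next ribbon forces some colour to 6, so 26 + 1 = 27.

27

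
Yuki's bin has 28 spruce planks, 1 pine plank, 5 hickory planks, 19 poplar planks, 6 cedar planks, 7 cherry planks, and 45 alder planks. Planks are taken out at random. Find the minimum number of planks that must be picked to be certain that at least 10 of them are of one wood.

47

Pigeonhole: the 7 woods are the holes; the planks drawn are the pigeons.
To avoid 10 of any one wood, the worst case takes at most 9 of each wood, or every plank of a wood that has fewer than 9.
That gives 9 + 1 + 5 + 9 + 6 + 7 + 9 = 46 planks with no wood reaching 10.
The next plank forces some wood to 10, so 46 + 1 = 47.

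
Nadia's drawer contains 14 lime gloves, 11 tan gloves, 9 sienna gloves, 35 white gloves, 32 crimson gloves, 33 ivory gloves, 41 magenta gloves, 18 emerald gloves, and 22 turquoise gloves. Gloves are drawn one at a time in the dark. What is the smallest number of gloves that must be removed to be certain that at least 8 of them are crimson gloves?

In the worst case for collecting crimson gloves, every non-crimson glove comes out first.
There are 14 + 11 + 9 + 35 + 33 + 41 + 18 + 22 = 183 non-crimson gloves altogether.
After those, each further glove must be crimson, so 183 + 8 = 191 draws guarantee 8 crimson gloves.

191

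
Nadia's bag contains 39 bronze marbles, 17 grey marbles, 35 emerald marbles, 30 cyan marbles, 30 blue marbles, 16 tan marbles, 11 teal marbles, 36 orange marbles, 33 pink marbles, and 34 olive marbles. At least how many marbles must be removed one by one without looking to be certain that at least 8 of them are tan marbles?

In the worst case for collecting tan marbles, every non-tan marble comes out first.
There are 39 + 17 + 35 + 30 + 30 + 11 + 36 + 33 + 34 = 265 non-tan marbles altogether.
After those, each further marble must be tan, so 265 + 8 = 273 draws guarantee 8 tan marbles.

273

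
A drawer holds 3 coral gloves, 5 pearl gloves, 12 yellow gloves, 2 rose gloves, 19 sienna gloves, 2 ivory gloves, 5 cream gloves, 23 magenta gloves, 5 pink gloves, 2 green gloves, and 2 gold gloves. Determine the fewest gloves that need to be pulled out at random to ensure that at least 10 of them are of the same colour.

An adversary could hand out at most 9 gloves per colour (8 colours run out sooner): 3 + 5 + 9 + 2 + 9 + 2 + 5 + 9 + 5 + 2 + 2 = 53 gloves and still no colour has 10.
By the pigeonhole principle, one more glove lands in a colour already at 9, so 54 draws are enough and 53 are not.

54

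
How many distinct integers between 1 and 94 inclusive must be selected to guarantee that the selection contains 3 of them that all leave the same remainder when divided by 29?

59

The 29 residue classes mod 29 are the pigeonholes.
With 58 integers one could put 2 in each residue class and have no class reach 3.
The 59th integer pushes some class to 3, so 29·2 + 1 = 59.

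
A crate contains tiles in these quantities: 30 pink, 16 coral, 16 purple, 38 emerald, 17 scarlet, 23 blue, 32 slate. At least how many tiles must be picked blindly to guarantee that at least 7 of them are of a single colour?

An adversary could hand out at most 6 tiles per colour: 6 + 6 + 6 + 6 + 6 + 6 + 6 = 42 tiles and still no colour has 7.
By the pigeonhole principle, one more tile lands in a colour already at 6, so 43 draws are enough and 42 are not.

43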